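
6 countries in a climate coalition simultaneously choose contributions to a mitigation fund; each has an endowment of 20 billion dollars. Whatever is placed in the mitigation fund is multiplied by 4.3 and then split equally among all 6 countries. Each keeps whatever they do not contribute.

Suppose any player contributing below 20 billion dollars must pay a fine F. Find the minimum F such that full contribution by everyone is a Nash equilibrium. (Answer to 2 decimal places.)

Given the others contribute fully, the best deviation is to contribute 0 (any partial contribution still incurs the fine and gives up units whose private return 0.7167 is below 1).
Deviating from 20 to 0 saves 20 billion dollars but forfeits the deviator's share of the drop in the mitigation fund: 4.3/6 × 20 = 14.33.
So the deviation gain is 20 − 14.33 = 5.67, and the fine must be at least 5.67 billion dollars to wipe it out.

5.67 billion dollars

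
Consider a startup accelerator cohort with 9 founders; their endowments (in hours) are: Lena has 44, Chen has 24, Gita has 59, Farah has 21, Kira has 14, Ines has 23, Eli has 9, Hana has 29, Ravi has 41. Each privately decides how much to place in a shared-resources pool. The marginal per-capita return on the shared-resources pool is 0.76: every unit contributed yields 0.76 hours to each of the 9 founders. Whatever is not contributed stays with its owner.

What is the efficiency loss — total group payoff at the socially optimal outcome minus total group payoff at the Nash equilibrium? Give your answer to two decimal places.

The private return per contributed unit is 0.76 < 1 for everyone, so the Nash equilibrium is zero contribution and the group total is Σ E_j = 44 + 24 + 59 + 21 + 14 + 23 + 9 + 29 + 41 = 264.
Each contributed unit returns 6.840 to the group, so the social optimum is full contribution by everyone: group total = 6.840 × 264 = 1805.76.
Efficiency loss = (6.840 − 1) × 264 = 1541.76.

1541.76 hours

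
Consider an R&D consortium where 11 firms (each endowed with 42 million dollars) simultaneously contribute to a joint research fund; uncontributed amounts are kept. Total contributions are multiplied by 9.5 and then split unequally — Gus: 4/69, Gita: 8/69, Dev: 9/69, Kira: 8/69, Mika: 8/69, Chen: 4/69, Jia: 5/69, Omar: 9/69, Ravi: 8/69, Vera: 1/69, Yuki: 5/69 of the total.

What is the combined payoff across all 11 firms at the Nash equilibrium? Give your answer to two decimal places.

Each unit j contributes comes back to j as 9.5 × (j's share), so j prefers to contribute only if that share exceeds 1/9.5 = 0.1053; otherwise keeping the unit dominates.
Gita, Dev, Kira, Mika, Omar and Ravi clear that bar, contributing 42 each; the remaining 5 contribute 0. Total contributed: 252.
The joint research fund pays out 9.5 × 252 = 2394.00 in total (split across the unequal shares, but the aggregate is all that matters for the group sum).
The 5 free-riders keep 42 each, adding 210. Group total = 210 + 2394.00 = 2604.00.

2604.00 million dollars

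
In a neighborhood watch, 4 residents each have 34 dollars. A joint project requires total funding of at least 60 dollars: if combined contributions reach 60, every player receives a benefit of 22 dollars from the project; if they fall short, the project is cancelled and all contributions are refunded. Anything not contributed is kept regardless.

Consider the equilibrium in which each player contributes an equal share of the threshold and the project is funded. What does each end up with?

Equal share of the threshold: 60/4 = 15.
At this profile no one gains by cutting their contribution: any cut drops the total below 60, the project is cancelled, contributions are refunded, and the deviator ends with 34, which is less than 34 − 15 + 22 = 41. Contributing more than 15 just wastes the excess. So contributing exactly 15 is a best response.
Each player's payoff: 34 − 15 + 22 = 41.

41 dollars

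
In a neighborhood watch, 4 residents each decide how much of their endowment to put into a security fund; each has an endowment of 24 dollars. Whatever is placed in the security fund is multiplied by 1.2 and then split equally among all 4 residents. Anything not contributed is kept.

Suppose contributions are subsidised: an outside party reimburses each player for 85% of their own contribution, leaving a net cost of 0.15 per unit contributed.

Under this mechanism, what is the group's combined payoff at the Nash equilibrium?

196.80 dollars

The effective private return per unit is now (1.2/4) / 0.15 = 2.0000 > 1, so every player's dominant strategy flips to full contribution.
At the Nash equilibrium everyone contributes 24. Group total payoff = 4 × (24 × 0.85 + 1.2 × 24) = 196.80.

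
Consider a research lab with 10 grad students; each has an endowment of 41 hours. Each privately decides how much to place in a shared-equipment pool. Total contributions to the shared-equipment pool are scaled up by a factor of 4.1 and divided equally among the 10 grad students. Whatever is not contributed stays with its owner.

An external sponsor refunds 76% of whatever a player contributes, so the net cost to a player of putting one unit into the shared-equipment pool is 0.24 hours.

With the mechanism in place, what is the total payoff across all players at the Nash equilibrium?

With the mechanism, a contributed unit returns (4.1/10) / 0.24 = 1.7083 per unit of net cost to the contributor — now above 1 — so contributing fully is weakly dominant for every player.
At the Nash equilibrium everyone contributes 41. Group total payoff = 10 × (41 × 0.76 + 4.1 × 41) = 1992.60.

1992.60 hours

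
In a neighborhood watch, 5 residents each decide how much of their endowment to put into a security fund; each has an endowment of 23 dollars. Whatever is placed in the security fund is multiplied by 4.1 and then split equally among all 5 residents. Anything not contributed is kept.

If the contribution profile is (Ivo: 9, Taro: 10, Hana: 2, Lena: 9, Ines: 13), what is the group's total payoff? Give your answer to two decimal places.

Total contributed: 9 + 10 + 2 + 9 + 13 = 43; total kept: 5 × 23 − 43 = 72.
The security fund pays out 4.1 × 43 = 176.30 in aggregate.
Group total = 72 + 176.30 = 248.30.

248.30 dollars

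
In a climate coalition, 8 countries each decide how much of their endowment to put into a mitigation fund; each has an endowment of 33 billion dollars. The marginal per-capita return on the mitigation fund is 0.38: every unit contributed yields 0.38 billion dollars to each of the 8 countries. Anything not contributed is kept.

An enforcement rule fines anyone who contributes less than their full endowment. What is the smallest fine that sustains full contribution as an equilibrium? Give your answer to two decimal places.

Given the others contribute fully, the best deviation is to contribute 0 (any partial contribution still incurs the fine and gives up units whose private return 0.38 is below 1).
Deviating from 33 to 0 saves 33 billion dollars but forfeits the deviator's share of the drop in the mitigation fund: 0.38 × 33 = 12.54.
So the deviation gain is 33 − 12.54 = 20.46, and the fine must be at least 20.46 billion dollars to wipe it out.

20.46 billion dollars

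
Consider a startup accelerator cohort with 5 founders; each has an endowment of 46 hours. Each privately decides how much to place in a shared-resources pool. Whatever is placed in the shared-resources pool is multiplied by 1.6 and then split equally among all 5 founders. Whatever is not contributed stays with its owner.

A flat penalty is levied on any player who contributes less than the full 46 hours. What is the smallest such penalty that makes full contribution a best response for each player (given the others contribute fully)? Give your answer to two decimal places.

31.28 hours

Given the others contribute fully, the best deviation is to contribute 0 (any partial contribution still incurs the fine and gives up units whose private return 0.3200 is below 1).
Deviating from 46 to 0 saves 46 hours but forfeits the deviator's share of the drop in the shared-resources pool: 1.6/5 × 46 = 14.72.
So the deviation gain is 46 − 14.72 = 31.28, and the fine must be at least 31.28 hours to wipe it out.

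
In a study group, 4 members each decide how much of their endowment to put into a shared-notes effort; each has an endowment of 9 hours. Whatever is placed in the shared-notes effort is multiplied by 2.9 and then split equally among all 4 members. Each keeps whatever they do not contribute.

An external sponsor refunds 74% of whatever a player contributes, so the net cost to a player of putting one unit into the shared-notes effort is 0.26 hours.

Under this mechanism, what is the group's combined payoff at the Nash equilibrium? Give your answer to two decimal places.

131.04 hours

Under the mechanism each unit contributed yields (2.9/4) / 0.26 = 2.7885 back to its contributor per unit of net cost, which exceeds 1, making full contribution the dominant choice for everyone.
So the Nash equilibrium is full contribution by all 4; the group earns 4 × (9 × 0.74 + 2.9 × 9) = 131.04.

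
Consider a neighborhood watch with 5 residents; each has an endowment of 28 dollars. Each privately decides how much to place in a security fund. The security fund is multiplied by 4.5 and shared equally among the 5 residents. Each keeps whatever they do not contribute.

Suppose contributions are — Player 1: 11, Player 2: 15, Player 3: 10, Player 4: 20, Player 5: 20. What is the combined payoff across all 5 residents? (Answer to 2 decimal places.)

406.00 dollars

Total contributed: 11 + 15 + 10 + 20 + 20 = 76; total kept: 5 × 28 − 76 = 64.
The security fund pays out 4.5 × 76 = 342.00 in aggregate.
Group total = 64 + 342.00 = 406.00.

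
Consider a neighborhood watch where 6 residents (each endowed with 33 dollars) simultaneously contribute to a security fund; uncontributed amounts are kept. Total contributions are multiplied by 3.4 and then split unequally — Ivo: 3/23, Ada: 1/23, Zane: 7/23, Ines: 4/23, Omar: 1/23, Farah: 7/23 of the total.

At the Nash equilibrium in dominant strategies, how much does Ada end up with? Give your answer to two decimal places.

42.76 dollars

For player j, contributing a unit is worthwhile iff 3.4 × (j's share) ≥ 1, i.e. iff j's share is at least 0.2941.
Zane and Farah are above the threshold, contributing 33 each; the remaining 4 contribute 0. Total contributed: 66.
Ada keeps 33 and receives 3.4 × 66 × 1/23 = 9.76 from the security fund, for a payoff of 42.76.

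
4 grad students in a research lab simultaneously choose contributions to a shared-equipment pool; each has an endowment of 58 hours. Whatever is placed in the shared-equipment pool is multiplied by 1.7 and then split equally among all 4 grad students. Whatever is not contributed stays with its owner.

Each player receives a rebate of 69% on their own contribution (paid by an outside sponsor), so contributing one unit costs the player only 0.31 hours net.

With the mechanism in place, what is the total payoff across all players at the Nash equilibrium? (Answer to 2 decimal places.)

554.48 hours

With the mechanism, a contributed unit returns (1.7/4) / 0.31 = 1.3710 per unit of net cost to the contributor — now above 1 — so contributing fully is weakly dominant for every player.
So the Nash equilibrium is full contribution by all 4; the group earns 4 × (58 × 0.69 + 1.7 × 58) = 554.48.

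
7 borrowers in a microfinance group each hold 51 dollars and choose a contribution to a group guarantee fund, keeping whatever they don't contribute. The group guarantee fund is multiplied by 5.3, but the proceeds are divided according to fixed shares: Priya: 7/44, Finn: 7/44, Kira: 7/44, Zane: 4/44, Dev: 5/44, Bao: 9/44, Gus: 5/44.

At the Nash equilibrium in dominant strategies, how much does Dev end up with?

81.72 dollars

Each unit j contributes comes back to j as 5.3 × (j's share), so j prefers to contribute only if that share exceeds 1/5.3 = 0.1887; otherwise keeping the unit dominates.
Bao alone (share 9/44) is above the threshold, contributing 51; the remaining 6 contribute 0. Total contributed: 51.
Dev keeps 51 and receives 5.3 × 51 × 5/44 = 30.72 from the group guarantee fund, for a payoff of 81.72.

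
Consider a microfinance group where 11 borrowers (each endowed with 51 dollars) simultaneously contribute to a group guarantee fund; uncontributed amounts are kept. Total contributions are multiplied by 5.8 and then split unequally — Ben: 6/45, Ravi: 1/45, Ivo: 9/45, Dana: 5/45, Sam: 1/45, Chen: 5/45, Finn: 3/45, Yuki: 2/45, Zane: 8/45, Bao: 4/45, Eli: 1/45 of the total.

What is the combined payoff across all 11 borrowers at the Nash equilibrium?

1050.60 dollars

A player with share s gets back 5.8·s per unit contributed, so full contribution is dominant for anyone with s > 1/5.8 = 0.1724 and zero contribution is dominant for anyone below.
The shares above 0.1724 belong to Ivo and Zane, contributing 51 each; the remaining 9 contribute 0. Total contributed: 102.
The group guarantee fund pays out 5.8 × 102 = 591.60 in total (split across the unequal shares, but the aggregate is all that matters for the group sum).
The 9 free-riders keep 51 each, adding 459. Group total = 459 + 591.60 = 1050.60.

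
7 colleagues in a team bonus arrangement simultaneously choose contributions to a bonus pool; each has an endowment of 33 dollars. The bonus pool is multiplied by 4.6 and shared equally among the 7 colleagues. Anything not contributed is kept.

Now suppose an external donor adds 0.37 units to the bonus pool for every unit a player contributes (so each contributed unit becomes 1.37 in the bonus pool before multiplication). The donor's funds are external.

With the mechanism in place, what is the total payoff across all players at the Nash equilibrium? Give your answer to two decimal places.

231.00 dollars

Even with the mechanism, each unit contributed returns only 4.6 × 1.37 / 7 = 0.9003 per unit of net cost, so contributing nothing is still dominant.
Everyone keeps their endowment and the group total is 7 × 33 = 231.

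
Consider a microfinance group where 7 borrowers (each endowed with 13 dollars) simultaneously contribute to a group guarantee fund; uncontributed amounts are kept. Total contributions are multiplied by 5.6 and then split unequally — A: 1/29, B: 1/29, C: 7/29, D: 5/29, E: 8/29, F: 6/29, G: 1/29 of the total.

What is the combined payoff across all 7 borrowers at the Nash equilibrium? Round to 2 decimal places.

Player j's private return per contributed unit is 5.6 × (j's share). Contributing is weakly dominant for j when that share is at least 1/5.6 = 0.1786, and contributing 0 is dominant otherwise.
The shares above 0.1786 belong to C, E and F, contributing 13 each; the remaining 4 contribute 0. Total contributed: 39.
The group guarantee fund pays out 5.6 × 39 = 218.40 in total (split across the unequal shares, but the aggregate is all that matters for the group sum).
The 4 free-riders keep 13 each, adding 52. Group total = 52 + 218.40 = 270.40.

270.40 dollars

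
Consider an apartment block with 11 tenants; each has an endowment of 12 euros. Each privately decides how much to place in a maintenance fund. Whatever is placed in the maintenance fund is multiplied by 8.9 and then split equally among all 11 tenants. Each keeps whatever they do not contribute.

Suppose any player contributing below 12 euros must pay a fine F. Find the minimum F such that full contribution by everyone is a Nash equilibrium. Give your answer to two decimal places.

2.29 euros

Given the others contribute fully, the best deviation is to contribute 0 (any partial contribution still incurs the fine and gives up units whose private return 0.8091 is below 1).
Deviating from 12 to 0 saves 12 euros but forfeits the deviator's share of the drop in the maintenance fund: 8.9/11 × 12 = 9.71.
So the deviation gain is 12 − 9.71 = 2.29, and the fine must be at least 2.29 euros to wipe it out.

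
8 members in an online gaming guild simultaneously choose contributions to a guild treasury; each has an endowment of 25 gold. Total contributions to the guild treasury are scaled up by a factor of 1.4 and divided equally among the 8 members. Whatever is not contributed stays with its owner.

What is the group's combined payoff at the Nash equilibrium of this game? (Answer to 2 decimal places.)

Each contributed unit returns 1.4/8 = 0.1750 to its contributor — below 1 — so contributing 0 is dominant for every player. At the Nash equilibrium everyone keeps their 25, and the group total is 8 × 25 = 200.

200.00 gold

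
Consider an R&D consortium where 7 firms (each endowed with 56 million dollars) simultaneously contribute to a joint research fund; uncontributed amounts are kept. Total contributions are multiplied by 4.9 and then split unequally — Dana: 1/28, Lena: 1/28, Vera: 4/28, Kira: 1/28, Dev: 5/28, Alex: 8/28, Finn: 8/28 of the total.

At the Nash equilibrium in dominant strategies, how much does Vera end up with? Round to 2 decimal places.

A player with share s gets back 4.9·s per unit contributed, so full contribution is dominant for anyone with s > 1/4.9 = 0.2041 and zero contribution is dominant for anyone below.
Alex and Finn are above the threshold, contributing 56 each; the remaining 5 contribute 0. Total contributed: 112.
Vera keeps 56 and receives 4.9 × 112 × 4/28 = 78.40 from the joint research fund, for a payoff of 134.40.

134.40 million dollars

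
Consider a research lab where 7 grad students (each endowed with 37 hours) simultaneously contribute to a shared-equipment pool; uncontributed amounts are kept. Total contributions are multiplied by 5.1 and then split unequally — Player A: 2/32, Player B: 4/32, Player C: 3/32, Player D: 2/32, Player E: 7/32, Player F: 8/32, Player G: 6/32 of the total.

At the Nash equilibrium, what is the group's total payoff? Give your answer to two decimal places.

562.40 hours

Each unit j contributes comes back to j as 5.1 × (j's share), so j prefers to contribute only if that share exceeds 1/5.1 = 0.1961; otherwise keeping the unit dominates.
The shares above 0.1961 belong to Player E and Player F, contributing 37 each; the remaining 5 contribute 0. Total contributed: 74.
The shared-equipment pool pays out 5.1 × 74 = 377.40 in total (split across the unequal shares, but the aggregate is all that matters for the group sum).
The 5 free-riders keep 37 each, adding 185. Group total = 185 + 377.40 = 562.40.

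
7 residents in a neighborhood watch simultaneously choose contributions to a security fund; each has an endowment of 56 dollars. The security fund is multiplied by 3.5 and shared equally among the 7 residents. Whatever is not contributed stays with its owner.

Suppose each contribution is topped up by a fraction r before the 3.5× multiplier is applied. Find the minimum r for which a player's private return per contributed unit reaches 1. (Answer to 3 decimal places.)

1.000

With matching at rate r, one contributed unit becomes (1 + r) in the security fund and returns 3.5 × (1 + r) / 7 to the contributor.
Setting this equal to 1: 1 + r = 7/3.5 = 2.0000.
So the minimum matching rate is r = 2.0000 − 1 = 1.000.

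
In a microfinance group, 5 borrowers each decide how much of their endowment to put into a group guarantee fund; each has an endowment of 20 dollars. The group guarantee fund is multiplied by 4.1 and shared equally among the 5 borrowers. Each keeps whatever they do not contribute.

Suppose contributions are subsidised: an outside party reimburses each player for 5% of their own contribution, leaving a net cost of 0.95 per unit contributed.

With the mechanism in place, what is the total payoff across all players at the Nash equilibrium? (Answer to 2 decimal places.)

With the mechanism, a contributed unit returns (4.1/5) / 0.95 = 0.8632 per unit of net cost — still below 1 — so contributing 0 remains dominant for every player.
At the Nash equilibrium no one contributes; group total payoff = 5 × 20 = 100.

100.00 dollars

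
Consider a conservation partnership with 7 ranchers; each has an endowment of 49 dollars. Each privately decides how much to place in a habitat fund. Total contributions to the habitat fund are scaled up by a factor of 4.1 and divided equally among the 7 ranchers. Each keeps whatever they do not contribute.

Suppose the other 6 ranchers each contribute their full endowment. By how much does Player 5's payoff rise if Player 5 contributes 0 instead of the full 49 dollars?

Switching from a contribution of 49 to 0 lets Player 5 keep an extra 49 dollars, but lowers the habitat fund by 49, which costs Player 5 their own share of that drop: 4.1/7 × 49 = 28.70.
Net gain = 49 − 28.70 = 20.30. The private return per contributed unit (0.5857) is below 1, so free-riding is indeed the best response regardless of what the others do.

20.30 dollars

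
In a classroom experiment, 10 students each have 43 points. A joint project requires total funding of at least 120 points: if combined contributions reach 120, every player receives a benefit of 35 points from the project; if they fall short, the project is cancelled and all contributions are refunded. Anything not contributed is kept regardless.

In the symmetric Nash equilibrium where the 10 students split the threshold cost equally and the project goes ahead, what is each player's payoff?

66 points

Equal share of the threshold: 120/10 = 12.
At this profile no one gains by cutting their contribution: any cut drops the total below 120, the project is cancelled, contributions are refunded, and the deviator ends with 43, which is less than 43 − 12 + 35 = 66. Contributing more than 12 just wastes the excess. So contributing exactly 12 is a best response.
Each player's payoff: 43 − 12 + 35 = 66.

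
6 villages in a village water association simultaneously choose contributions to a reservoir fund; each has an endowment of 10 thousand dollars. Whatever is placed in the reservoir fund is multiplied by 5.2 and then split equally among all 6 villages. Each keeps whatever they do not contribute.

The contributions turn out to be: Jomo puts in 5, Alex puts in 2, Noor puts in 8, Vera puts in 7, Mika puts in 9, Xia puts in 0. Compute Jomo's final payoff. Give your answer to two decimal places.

31.87 thousand dollars

Total contributed: 5 + 2 + 8 + 7 + 9 + 0 = 31.
Each receives 5.2 × 31 / 6 = 26.87 from the reservoir fund.
Jomo keeps 10 − 5 = 5, so Jomo's payoff is 5 + 26.87 = 31.87.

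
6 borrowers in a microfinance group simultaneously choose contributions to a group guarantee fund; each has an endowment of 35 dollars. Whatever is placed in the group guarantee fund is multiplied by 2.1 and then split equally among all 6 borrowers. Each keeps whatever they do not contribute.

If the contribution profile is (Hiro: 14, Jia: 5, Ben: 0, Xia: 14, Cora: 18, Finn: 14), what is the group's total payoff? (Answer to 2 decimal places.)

281.50 dollars

Total contributed: 14 + 5 + 0 + 14 + 18 + 14 = 65; total kept: 6 × 35 − 65 = 145.
The group guarantee fund pays out 2.1 × 65 = 136.50 in aggregate.
Group total = 145 + 136.50 = 281.50.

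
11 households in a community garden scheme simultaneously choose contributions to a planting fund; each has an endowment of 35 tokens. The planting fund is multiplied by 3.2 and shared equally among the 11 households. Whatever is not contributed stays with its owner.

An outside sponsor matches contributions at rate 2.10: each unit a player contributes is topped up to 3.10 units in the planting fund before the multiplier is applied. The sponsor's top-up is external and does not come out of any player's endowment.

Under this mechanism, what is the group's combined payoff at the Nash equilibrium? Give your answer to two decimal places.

Even with the mechanism, each unit contributed returns only 3.2 × 3.10 / 11 = 0.9018 per unit of net cost, so contributing nothing is still dominant.
Everyone keeps their endowment and the group total is 11 × 35 = 385.

385.00 tokens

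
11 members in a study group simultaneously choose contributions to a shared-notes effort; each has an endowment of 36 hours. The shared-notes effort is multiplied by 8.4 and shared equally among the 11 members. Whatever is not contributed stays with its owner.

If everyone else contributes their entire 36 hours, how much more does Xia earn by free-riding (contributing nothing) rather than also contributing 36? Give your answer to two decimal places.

Switching from a contribution of 36 to 0 lets Xia keep an extra 36 hours, but lowers the shared-notes effort by 36, which costs Xia their own share of that drop: 8.4/11 × 36 = 27.49.
Net gain = 36 − 27.49 = 8.51. The private return per contributed unit (0.7636) is below 1, so free-riding is indeed the best response regardless of what the others do.

8.51 hours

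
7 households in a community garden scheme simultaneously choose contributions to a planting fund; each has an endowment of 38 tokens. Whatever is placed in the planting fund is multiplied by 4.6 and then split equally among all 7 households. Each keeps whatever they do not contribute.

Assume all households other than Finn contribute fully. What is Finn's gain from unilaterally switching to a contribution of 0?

Switching from a contribution of 38 to 0 lets Finn keep an extra 38 tokens, but lowers the planting fund by 38, which costs Finn their own share of that drop: 4.6/7 × 38 = 24.97.
Net gain = 38 − 24.97 = 13.03. The private return per contributed unit (0.6571) is below 1, so free-riding is indeed the best response regardless of what the others do.

13.03 tokens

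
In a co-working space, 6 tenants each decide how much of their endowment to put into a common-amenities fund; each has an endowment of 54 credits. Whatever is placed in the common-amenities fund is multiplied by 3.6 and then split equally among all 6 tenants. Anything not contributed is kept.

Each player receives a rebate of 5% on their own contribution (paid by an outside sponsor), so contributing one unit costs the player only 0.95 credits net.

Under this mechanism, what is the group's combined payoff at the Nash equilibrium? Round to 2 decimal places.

324.00 credits

The effective private return is (3.6/6) / 0.95 = 0.6316, which is still under 1, so the mechanism doesn't change anyone's dominant strategy: zero contribution.
Everyone keeps their endowment and the group total is 6 × 54 = 324.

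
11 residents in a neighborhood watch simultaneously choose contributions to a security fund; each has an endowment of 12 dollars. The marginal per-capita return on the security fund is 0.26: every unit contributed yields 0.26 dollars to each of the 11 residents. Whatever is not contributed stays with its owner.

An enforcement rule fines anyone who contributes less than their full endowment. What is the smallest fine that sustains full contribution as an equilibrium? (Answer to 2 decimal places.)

8.88 dollars

Given the others contribute fully, the best deviation is to contribute 0 (any partial contribution still incurs the fine and gives up units whose private return 0.26 is below 1).
Deviating from 12 to 0 saves 12 dollars but forfeits the deviator's share of the drop in the security fund: 0.26 × 12 = 3.12.
So the deviation gain is 12 − 3.12 = 8.88, and the fine must be at least 8.88 dollars to wipe it out.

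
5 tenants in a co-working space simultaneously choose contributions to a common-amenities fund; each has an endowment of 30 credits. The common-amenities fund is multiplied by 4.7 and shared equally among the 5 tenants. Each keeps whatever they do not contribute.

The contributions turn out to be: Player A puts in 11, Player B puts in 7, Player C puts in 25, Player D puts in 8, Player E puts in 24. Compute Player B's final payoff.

Total contributed: 11 + 7 + 25 + 8 + 24 = 75.
Each receives 4.7 × 75 / 5 = 70.50 from the common-amenities fund.
Player B keeps 30 − 7 = 23, so Player B's payoff is 23 + 70.50 = 93.50.

93.50 credits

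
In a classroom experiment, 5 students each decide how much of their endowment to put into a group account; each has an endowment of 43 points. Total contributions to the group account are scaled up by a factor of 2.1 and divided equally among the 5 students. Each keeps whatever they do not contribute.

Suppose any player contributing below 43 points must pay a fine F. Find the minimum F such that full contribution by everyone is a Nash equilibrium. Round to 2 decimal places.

Given the others contribute fully, the best deviation is to contribute 0 (any partial contribution still incurs the fine and gives up units whose private return 0.4200 is below 1).
Deviating from 43 to 0 saves 43 points but forfeits the deviator's share of the drop in the group account: 2.1/5 × 43 = 18.06.
So the deviation gain is 43 − 18.06 = 24.94, and the fine must be at least 24.94 points to wipe it out.

24.94 points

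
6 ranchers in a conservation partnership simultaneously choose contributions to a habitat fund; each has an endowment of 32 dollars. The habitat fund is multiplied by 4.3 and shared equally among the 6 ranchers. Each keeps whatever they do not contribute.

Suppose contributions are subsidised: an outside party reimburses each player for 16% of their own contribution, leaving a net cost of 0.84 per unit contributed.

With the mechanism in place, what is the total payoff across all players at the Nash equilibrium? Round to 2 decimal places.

Even with the mechanism, each unit contributed returns only (4.3/6) / 0.84 = 0.8532 per unit of net cost, so contributing nothing is still dominant.
Everyone keeps their endowment and the group total is 6 × 32 = 192.

192.00 dollars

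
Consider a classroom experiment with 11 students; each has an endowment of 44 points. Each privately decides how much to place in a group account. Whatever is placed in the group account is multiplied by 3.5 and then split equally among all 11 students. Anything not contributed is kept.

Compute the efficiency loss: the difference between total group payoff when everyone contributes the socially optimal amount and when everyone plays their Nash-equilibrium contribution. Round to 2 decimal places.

1210.00 points

Each contributed unit returns 3.5/11 = 0.3182 to its contributor — below 1 — so contributing 0 is dominant for every player. At the Nash equilibrium everyone keeps their 44, and the group total is 11 × 44 = 484.
Each contributed unit returns 3.500 to the group as a whole (0.3182 to each of 11 players), which exceeds 1, so the social optimum is full contribution: group total = 3.500 × 484 = 1694.00.
Efficiency loss = 1694.00 − 484 = 1210.00.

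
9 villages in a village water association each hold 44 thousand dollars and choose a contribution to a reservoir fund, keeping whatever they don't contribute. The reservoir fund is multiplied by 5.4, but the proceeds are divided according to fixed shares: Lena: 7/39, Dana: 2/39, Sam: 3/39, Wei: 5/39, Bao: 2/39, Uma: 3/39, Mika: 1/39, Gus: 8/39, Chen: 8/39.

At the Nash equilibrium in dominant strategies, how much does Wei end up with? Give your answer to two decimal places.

Each unit j contributes comes back to j as 5.4 × (j's share), so j prefers to contribute only if that share exceeds 1/5.4 = 0.1852; otherwise keeping the unit dominates.
Gus and Chen are above the threshold, contributing 44 each; the remaining 7 contribute 0. Total contributed: 88.
Wei keeps 44 and receives 5.4 × 88 × 5/39 = 60.92 from the reservoir fund, for a payoff of 104.92.

104.92 thousand dollars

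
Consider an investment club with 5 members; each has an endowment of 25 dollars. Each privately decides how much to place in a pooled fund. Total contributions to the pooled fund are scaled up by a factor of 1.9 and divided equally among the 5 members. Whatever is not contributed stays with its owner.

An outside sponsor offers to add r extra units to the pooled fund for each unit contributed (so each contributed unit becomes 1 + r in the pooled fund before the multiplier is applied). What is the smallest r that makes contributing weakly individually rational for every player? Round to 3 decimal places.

With matching at rate r, one contributed unit becomes (1 + r) in the pooled fund and returns 1.9 × (1 + r) / 5 to the contributor.
Setting this equal to 1: 1 + r = 5/1.9 = 2.6316.
So the minimum matching rate is r = 2.6316 − 1 = 1.632.

1.632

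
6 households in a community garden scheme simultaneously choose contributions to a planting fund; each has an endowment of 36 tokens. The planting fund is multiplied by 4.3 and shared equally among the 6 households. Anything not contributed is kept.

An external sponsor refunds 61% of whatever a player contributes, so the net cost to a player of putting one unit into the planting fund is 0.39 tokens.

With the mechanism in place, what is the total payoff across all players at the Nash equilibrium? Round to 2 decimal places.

Under the mechanism each unit contributed yields (4.3/6) / 0.39 = 1.8376 back to its contributor per unit of net cost, which exceeds 1, making full contribution the dominant choice for everyone.
At the Nash equilibrium everyone contributes 36. Group total payoff = 6 × (36 × 0.61 + 4.3 × 36) = 1060.56.

1060.56 tokens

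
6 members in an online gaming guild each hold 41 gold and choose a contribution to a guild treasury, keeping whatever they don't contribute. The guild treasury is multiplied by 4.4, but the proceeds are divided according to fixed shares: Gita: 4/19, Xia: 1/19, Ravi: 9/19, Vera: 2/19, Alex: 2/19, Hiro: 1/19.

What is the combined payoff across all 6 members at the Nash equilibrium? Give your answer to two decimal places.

Player j's private return per contributed unit is 4.4 × (j's share). Contributing is weakly dominant for j when that share is at least 1/4.4 = 0.2273, and contributing 0 is dominant otherwise.
Only Ravi (9/19) clears that bar, contributing 41; the remaining 5 contribute 0. Total contributed: 41.
The guild treasury pays out 4.4 × 41 = 180.40 in total (split across the unequal shares, but the aggregate is all that matters for the group sum).
The 5 free-riders keep 41 each, adding 205. Group total = 205 + 180.40 = 385.40.

385.40 gold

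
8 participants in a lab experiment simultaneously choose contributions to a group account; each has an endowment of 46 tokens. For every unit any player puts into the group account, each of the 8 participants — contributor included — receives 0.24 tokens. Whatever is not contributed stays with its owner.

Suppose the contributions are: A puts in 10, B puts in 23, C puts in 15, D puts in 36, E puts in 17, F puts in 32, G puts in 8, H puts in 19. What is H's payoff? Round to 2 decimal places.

65.40 tokens

Total contributed: 10 + 23 + 15 + 36 + 17 + 32 + 8 + 19 = 160.
Each receives 0.24 × 160 = 38.40 from the group account.
H keeps 46 − 19 = 27, so H's payoff is 27 + 38.40 = 65.40.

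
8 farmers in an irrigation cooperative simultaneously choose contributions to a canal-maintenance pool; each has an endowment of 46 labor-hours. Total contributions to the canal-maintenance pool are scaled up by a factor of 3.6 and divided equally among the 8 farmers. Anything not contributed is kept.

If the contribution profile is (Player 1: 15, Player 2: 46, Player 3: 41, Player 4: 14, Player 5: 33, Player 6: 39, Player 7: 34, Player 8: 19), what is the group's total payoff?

Total contributed: 15 + 46 + 41 + 14 + 33 + 39 + 34 + 19 = 241; total kept: 8 × 46 − 241 = 127.
The canal-maintenance pool pays out 3.6 × 241 = 867.60 in aggregate.
Group total = 127 + 867.60 = 994.60.

994.60 labor-hours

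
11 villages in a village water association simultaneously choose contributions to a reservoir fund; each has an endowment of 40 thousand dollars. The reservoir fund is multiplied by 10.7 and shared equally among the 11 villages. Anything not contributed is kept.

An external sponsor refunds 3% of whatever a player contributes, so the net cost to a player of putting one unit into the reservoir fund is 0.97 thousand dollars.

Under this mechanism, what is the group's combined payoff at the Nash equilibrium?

4721.20 thousand dollars

Under the mechanism each unit contributed yields (10.7/11) / 0.97 = 1.0028 back to its contributor per unit of net cost, which exceeds 1, making full contribution the dominant choice for everyone.
At the Nash equilibrium everyone contributes 40. Group total payoff = 11 × (40 × 0.03 + 10.7 × 40) = 4721.20.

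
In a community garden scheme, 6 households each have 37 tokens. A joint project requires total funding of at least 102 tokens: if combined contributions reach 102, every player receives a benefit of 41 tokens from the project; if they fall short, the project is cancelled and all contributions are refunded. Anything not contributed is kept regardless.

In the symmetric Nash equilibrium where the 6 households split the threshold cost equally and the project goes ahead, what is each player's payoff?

61 tokens

Equal share of the threshold: 102/6 = 17.
At this profile no one gains by cutting their contribution: any cut drops the total below 102, the project is cancelled, contributions are refunded, and the deviator ends with 37, which is less than 37 − 17 + 41 = 61. Contributing more than 17 just wastes the excess. So contributing exactly 17 is a best response.
Each player's payoff: 37 − 17 + 41 = 61.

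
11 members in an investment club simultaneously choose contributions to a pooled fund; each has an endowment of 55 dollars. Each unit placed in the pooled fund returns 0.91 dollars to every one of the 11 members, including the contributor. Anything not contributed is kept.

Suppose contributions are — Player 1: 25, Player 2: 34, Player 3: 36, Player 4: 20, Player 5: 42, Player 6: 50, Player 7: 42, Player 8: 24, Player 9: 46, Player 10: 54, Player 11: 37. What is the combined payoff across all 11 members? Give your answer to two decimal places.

Total contributed: 25 + 34 + 36 + 20 + 42 + 50 + 42 + 24 + 46 + 54 + 37 = 410; total kept: 11 × 55 − 410 = 195.
The pooled fund pays out 0.91 × 11 × 410 = 4104.10 in aggregate.
Group total = 195 + 4104.10 = 4299.10.

4299.10 dollars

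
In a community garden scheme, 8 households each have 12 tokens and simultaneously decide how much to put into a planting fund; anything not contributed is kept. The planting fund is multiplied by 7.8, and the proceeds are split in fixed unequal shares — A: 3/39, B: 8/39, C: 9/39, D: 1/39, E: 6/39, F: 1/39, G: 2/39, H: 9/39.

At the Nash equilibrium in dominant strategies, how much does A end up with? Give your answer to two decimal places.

Player j's private return per contributed unit is 7.8 × (j's share). Contributing is weakly dominant for j when that share is at least 1/7.8 = 0.1282, and contributing 0 is dominant otherwise.
B, C, E and H are above the threshold, contributing 12 each; the remaining 4 contribute 0. Total contributed: 48.
A keeps 12 and receives 7.8 × 48 × 3/39 = 28.80 from the planting fund, for a payoff of 40.80.

40.80 tokens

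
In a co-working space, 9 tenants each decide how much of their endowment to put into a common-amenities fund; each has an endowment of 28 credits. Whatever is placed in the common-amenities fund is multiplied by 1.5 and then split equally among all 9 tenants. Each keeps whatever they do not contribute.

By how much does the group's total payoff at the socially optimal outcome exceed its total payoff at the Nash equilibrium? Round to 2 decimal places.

Each contributed unit returns 1.5/9 = 0.1667 to its contributor — below 1 — so contributing 0 is dominant for every player. At the Nash equilibrium everyone keeps their 28, and the group total is 9 × 28 = 252.
Each contributed unit returns 1.500 to the group as a whole (0.1667 to each of 9 players), which exceeds 1, so the social optimum is full contribution: group total = 1.500 × 252 = 378.00.
Efficiency loss = 378.00 − 252 = 126.00.

126.00 credits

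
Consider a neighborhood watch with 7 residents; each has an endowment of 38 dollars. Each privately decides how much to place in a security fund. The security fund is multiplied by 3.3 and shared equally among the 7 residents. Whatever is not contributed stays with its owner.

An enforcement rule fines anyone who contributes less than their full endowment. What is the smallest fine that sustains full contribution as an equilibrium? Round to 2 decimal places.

20.09 dollars

Given the others contribute fully, the best deviation is to contribute 0 (any partial contribution still incurs the fine and gives up units whose private return 0.4714 is below 1).
Deviating from 38 to 0 saves 38 dollars but forfeits the deviator's share of the drop in the security fund: 3.3/7 × 38 = 17.91.
So the deviation gain is 38 − 17.91 = 20.09, and the fine must be at least 20.09 dollars to wipe it out.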